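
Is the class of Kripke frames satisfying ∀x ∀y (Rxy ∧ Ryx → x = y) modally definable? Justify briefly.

Not definable by any modal formula

Modal frame validity is preserved under surjective bounded morphisms.
The 4-cycle (worlds w0,w1,w2,w3 with w0→w1→w2→w3→w0) is antisymmetric. Sending even-indexed worlds to a and odd-indexed worlds to b is a surjective bounded morphism onto the two-world frame with a↔b, which is not antisymmetric.
So no modal formula (or set of formulas) defines exactly the antisymmetric frames.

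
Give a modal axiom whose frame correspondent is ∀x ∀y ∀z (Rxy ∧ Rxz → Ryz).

The condition is the Euclidean property. The 5 schema ◇ψ → □◇ψ defines it.
Suppose ◇ψ→□◇ψ is valid. Take Rxy, Rxz and set V(ψ)={y}. Then ◇ψ at x, so □◇ψ at x, so ◇ψ at z, so some w with Rzw has ψ; w=y, i.e. Rzy. By symmetry of the argument, Ryz.

◇ψ → □◇ψ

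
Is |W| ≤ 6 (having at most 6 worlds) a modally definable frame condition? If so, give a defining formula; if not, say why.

Modal frame validity is preserved under disjoint unions.
Any modal formula valid on each of 7 disjoint one-world frames is valid on their disjoint union (validity is preserved under disjoint unions). Each one-world frame has |W|=1≤6, but the union has |W|=7.
So the class is not modally definable.

Not modally definable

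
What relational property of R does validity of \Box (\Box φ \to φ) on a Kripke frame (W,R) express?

shift-reflexivity

Suppose □(□φ→φ) is valid. Take Rxy and set V(φ)={w : Ryw}. Then at y, □φ holds; since □(□φ→φ) at x, □φ→φ at y, so φ at y, i.e. Ryy.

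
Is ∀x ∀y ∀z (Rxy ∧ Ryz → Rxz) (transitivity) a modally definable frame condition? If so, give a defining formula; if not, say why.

Yes, by □r → □□r

Yes: it is transitivity, defined by the 4 schema □r → □□r.
Suppose □r→□□r is valid. Take Rxy, Ryz and set V(r)={w : Rxw}. Then □r at x, so □□r at x, so □r at y, so r at z, i.e. Rxz.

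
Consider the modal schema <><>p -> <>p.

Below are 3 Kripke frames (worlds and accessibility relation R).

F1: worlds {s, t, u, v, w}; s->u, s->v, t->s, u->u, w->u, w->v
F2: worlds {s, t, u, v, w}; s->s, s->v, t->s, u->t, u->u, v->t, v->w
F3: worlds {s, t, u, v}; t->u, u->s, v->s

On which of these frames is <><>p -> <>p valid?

Frame correspondent (Sahlqvist): forall x forall y forall z (Rxy & Ryz -> Rxz) — i.e. transitivity.
F1: fails — Rts and Rsv but not Rtv.
F2: fails — Rut and Rts but not Rus.
F3: fails — Rtu and Rus but not Rts.
Valid on no frame.

none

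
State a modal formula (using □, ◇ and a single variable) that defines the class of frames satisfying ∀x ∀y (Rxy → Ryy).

A defining formula is □(□p → p) (the T□ axiom).

□(□p → p)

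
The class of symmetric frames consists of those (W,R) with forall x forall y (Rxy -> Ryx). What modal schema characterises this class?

r → □◇r

A defining formula is r → □◇r (the B axiom).
Suppose r→□◇r is valid. Take Rxy and set V(r)={x}. Then r at x, so □◇r at x, so ◇r at y, so some z with Ryz has r; z=x, i.e. Ryx.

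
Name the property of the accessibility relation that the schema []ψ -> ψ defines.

reflexivity: forall x Rxx

This schema is the T axiom.
It corresponds to reflexivity: forall x Rxx.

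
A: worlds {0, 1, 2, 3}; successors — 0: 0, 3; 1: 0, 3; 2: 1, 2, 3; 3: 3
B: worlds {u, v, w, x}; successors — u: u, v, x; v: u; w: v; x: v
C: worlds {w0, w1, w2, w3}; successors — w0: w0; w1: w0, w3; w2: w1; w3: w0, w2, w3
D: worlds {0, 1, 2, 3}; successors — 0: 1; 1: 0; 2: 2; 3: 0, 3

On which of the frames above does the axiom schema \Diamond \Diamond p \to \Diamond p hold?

none

This is the axiom for transitivity; its first-order frame correspondent is \forall x \forall y \forall z (Rxy \wedge Ryz \to Rxz).
A: fails — R21 and R10 but not R20.
B: fails — Rvu and Ruv but not Rvv.
C: fails — Rw3w2 and Rw2w1 but not Rw3w1.
D: fails — R10 and R01 but not R11.
Valid on no frame.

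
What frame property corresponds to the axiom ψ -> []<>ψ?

Suppose ψ→□◇ψ is valid. Take Rxy and set V(ψ)={x}. Then ψ at x, so □◇ψ at x, so ◇ψ at y, so some z with Ryz has ψ; z=x, i.e. Ryx.
Conversely, any frame satisfying forall x forall y (Rxy -> Ryx) validates the schema.
Frame condition: forall x forall y (Rxy -> Ryx).

symmetry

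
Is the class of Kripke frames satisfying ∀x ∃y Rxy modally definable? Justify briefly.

This is a Sahlqvist condition; the D axiom □r → ◇r defines it.
Suppose □r→◇r is valid. At any x set V(r)=W. Then □r at x, so ◇r at x, so x has a successor.

Definable; □r → ◇r defines it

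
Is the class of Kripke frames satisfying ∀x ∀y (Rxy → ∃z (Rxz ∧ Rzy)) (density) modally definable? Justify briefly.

Definable; □□r → □r defines it

Yes: it is density, defined by the C4 schema □□r → □r.
Suppose □□r→□r is valid. Take Rxy and set V(r)={w : xR²w}. Then □□r at x, so □r at x, so r at y, i.e. ∃z(Rxz∧Rzy).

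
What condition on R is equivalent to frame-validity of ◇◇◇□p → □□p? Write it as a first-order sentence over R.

This is a Sahlqvist (Geach-type) schema ◇^3□^1p → □^2◇^0p.
First-order correspondent: ∀x ∀y ∀z ((xR³y ∧ xR²z) → ∃w (yRw ∧ z = w)).

∀x ∀y ∀z ((xR³y ∧ xR²z) → ∃w (yRw ∧ z = w))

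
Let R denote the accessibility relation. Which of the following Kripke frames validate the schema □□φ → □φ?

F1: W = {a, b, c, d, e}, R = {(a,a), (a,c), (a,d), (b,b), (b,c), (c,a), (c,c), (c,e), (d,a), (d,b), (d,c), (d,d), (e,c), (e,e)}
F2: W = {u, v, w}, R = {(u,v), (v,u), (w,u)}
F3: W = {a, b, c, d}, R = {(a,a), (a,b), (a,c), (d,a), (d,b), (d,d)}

F1, F3

This is the axiom for density; its first-order frame correspondent is ∀x ∀y (Rxy → ∃z (Rxz ∧ Rzy)).
F1: satisfies the condition.
F2: fails — Ruv but no z with Ruz and Rzv.
F3: satisfies the condition.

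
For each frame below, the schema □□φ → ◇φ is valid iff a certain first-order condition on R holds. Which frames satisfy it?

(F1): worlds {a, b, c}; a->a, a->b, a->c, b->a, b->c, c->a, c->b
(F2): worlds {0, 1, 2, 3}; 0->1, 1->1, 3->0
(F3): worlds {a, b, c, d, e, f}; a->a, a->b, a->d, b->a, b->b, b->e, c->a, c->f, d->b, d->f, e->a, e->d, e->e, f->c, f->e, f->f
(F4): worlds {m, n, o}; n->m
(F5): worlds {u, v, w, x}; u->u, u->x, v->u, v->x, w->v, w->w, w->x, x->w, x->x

This is the axiom for a generalized confluence (Geach) condition; its first-order frame correspondent is ∀x ∃w (xR²w ∧ xRw).
(F1): satisfies the condition.
(F2): fails — at 2 but no w with 2R²w and 2Rw.
(F3): satisfies the condition.
(F4): fails — at m but no w with mR²w and mRw.
(F5): satisfies the condition.
Valid on: (F1), (F3), (F5).

(F1), (F3), (F5)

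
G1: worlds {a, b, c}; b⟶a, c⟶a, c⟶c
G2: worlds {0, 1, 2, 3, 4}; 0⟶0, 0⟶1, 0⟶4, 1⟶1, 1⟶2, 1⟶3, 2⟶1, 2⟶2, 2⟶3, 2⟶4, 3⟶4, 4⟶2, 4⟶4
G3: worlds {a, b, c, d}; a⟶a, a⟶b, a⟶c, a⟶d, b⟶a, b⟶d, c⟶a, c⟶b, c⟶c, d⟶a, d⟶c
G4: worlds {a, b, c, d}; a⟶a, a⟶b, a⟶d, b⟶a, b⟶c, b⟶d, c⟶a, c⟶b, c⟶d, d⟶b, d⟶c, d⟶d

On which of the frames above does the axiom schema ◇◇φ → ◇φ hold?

The schema corresponds to a generalized confluence (Geach) condition: ∀x ∀y (xR²y → ∃w (y = w ∧ xRw)).
G1: condition met.
G2: fails — 0R²2 but no w with 2=w and 0Rw.
G3: fails — bR²b but no w with b=w and bRw.
G4: fails — aR²c but no w with c=w and aRw.

G1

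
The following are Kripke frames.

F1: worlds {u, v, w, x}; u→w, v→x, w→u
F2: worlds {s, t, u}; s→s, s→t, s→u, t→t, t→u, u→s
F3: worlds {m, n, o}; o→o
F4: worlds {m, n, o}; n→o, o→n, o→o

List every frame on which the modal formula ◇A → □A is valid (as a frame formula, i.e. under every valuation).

The schema corresponds to partial functionality: ∀x ∀y ∀z (Rxy ∧ Rxz → y = z).
F1: satisfies the condition.
F2: fails — s sees both s and t.
F3: satisfies the condition.
F4: fails — o sees both n and o.

F1, F3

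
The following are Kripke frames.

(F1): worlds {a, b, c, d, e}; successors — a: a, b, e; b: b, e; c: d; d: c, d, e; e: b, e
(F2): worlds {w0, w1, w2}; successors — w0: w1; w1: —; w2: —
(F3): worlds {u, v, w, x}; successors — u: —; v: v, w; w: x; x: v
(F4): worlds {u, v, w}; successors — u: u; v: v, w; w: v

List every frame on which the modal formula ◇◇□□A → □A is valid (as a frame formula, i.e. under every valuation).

Frame correspondent (Sahlqvist): ∀x ∀y ∀z ((xR²y ∧ xRz) → ∃w (yR²w ∧ z = w)) — i.e. a generalized confluence (Geach) condition.
(F1): fails — aR²b, aRa but no w with bR²w and a=w.
(F2): satisfies the condition.
(F3): fails — vR²w, vRw but no t with wR²t and w=t.
(F4): satisfies the condition.

(F2), (F4)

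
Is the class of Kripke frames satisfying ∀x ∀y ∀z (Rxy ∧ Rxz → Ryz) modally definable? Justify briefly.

Yes, by ◇q → □◇q

The condition is the Euclidean property. A defining modal formula is ◇q → □◇q.
Suppose ◇q→□◇q is valid. Take Rxy, Rxz and set V(q)={y}. Then ◇q at x, so □◇q at x, so ◇q at z, so some w with Rzw has q; w=y, i.e. Rzy. By symmetry of the argument, Ryz.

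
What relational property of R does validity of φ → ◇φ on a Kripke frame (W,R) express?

Reflexivity

This is frame-equivalent to □φ → φ (substitute ¬φ for φ and contrapose).
Suppose □φ→φ is valid. At any x set V(φ)={w : Rxw}. Then □φ holds at x, so φ holds at x, i.e. Rxx.
Conversely, any frame satisfying ∀x Rxx validates the schema.
So the correspondent is reflexivity.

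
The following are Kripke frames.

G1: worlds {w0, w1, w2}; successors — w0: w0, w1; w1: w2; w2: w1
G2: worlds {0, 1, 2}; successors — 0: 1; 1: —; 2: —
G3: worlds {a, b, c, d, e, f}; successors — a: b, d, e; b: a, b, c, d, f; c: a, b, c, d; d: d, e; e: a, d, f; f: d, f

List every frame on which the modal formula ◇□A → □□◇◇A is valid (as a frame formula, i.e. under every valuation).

The schema corresponds to a generalized confluence (Geach) condition: ∀x ∀y ∀z ((xRy ∧ xR²z) → ∃w (yRw ∧ zR²w)).
G1: fails — w0Rw0, w0R²w2 but no w with w0Rw and w2R²w.
G2: holds.
G3: holds.

G2, G3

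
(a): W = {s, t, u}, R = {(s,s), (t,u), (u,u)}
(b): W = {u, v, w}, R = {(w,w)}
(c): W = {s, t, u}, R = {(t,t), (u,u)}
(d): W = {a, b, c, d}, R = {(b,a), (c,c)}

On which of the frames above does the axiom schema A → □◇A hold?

(b), (c)

Frame correspondent (Sahlqvist): ∀x ∀y (Rxy → Ryx) — i.e. symmetry.
(a): fails — Rtu but not Rut.
(b): condition met.
(c): condition met.
(d): fails — Rba but not Rab.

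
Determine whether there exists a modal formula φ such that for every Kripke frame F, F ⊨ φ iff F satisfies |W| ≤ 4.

If a class were modally definable it would be closed under disjoint unions (Goldblatt–Thomason).
Any modal formula valid on each of 5 disjoint one-world frames is valid on their disjoint union (validity is preserved under disjoint unions). Each one-world frame has |W|=1≤4, but the union has |W|=5.
So the class is not modally definable.

No — not modally definable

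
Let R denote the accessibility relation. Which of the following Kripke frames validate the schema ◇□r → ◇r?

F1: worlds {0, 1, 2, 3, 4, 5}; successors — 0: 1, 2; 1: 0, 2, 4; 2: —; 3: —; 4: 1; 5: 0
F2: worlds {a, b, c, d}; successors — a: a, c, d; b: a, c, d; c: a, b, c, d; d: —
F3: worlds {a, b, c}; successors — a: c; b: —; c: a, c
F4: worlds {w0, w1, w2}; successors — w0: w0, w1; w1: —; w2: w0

F3

Frame correspondent (Sahlqvist): ∀x ∀y (xRy → ∃w (yRw ∧ xRw)) — i.e. a generalized confluence (Geach) condition.
F1: fails — 0R2 but no w with 2Rw and 0Rw.
F2: fails — aRd but no w with dRw and aRw.
F3: ✓.
F4: fails — w0Rw1 but no w with w1Rw and w0Rw.
Valid on: F3.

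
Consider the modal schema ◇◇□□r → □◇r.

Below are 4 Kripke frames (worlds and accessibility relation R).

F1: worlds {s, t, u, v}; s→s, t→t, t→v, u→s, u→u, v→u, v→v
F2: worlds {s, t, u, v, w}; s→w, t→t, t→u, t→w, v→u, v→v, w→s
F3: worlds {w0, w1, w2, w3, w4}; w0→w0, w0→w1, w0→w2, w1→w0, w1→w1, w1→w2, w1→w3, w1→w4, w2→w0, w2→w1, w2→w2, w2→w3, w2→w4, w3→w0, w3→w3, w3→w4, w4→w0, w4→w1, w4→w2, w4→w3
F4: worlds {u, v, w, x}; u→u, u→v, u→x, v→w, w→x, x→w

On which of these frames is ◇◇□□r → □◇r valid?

F3

Frame correspondent (Sahlqvist): ∀x ∀y ∀z ((xR²y ∧ xRz) → ∃w (yR²w ∧ zRw)) — i.e. a generalized confluence (Geach) condition.
F1: fails — tR²u, tRt but no w with uR²w and tRw.
F2: fails — tR²s, tRt but no w* with sR²w* and tRw*.
F3: holds.
F4: fails — uR²v, uRv but no t with vR²t and vRt.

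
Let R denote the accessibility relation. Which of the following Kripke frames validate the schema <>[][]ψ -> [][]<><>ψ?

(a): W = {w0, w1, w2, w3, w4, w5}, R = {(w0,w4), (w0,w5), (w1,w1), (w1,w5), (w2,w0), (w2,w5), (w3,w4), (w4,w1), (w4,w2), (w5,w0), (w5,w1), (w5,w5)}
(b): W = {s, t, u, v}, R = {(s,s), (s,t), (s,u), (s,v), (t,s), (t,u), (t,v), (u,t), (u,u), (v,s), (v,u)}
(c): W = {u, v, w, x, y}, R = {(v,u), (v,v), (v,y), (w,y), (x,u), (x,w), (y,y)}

This is the axiom for a generalized confluence (Geach) condition; its first-order frame correspondent is forall x forall y forall z ((xRy & x R^2 z) -> exists w (y R^2 w & z R^2 w)).
(a): satisfies the condition.
(b): satisfies the condition.
(c): fails — vRu, vR²u but no t with uR²t and uR²t.
Valid on: (a), (b).

(a), (b)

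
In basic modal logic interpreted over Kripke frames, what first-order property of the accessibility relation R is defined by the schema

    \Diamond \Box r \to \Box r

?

This is frame-equivalent to ◇r → □◇r (substitute ¬r for r and contrapose).
Suppose ◇r→□◇r is valid. Take Rxy, Rxz and set V(r)={y}. Then ◇r at x, so □◇r at x, so ◇r at z, so some w with Rzw has r; w=y, i.e. Rzy. By symmetry of the argument, Ryz.

the Euclidean property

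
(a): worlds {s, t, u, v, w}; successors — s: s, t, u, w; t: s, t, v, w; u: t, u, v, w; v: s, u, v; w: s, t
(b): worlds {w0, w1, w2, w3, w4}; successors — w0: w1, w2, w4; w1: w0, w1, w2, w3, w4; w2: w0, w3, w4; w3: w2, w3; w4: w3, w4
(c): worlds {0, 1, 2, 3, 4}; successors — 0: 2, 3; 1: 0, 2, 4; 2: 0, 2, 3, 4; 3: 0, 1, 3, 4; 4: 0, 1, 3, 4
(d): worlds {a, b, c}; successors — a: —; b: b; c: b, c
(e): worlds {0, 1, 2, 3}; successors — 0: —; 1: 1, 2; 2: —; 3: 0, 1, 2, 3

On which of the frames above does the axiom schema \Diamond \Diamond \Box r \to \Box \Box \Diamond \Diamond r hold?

This is the axiom for a generalized confluence (Geach) condition; its first-order frame correspondent is \forall x \forall y \forall z ((x R^2 y \wedge x R^2 z) \to \exists w (yRw \wedge z R^2 w)).
(a): satisfies the condition.
(b): satisfies the condition.
(c): satisfies the condition.
(d): satisfies the condition.
(e): fails — 1R²1, 1R²2 but no w with 1Rw and 2R²w.

(a), (b), (c), (d)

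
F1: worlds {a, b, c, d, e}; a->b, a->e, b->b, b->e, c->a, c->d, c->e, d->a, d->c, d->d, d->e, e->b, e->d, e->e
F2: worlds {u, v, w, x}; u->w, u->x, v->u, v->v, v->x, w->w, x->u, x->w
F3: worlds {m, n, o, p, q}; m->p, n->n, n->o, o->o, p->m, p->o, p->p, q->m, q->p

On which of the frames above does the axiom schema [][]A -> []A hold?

Frame correspondent (Sahlqvist): forall x forall y (Rxy -> exists z (Rxz & Rzy)) — i.e. density.
F1: satisfies the condition.
F2: fails — Rxu but no z with Rxz and Rzu.
F3: satisfies the condition.
Valid on: F1, F3.

F1, F3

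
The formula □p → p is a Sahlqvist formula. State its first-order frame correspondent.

Reflexivity

Suppose □p→p is valid. At any x set V(p)={w : Rxw}. Then □p holds at x, so p holds at x, i.e. Rxx.
The converse is a direct semantic check.
So the correspondent is reflexivity.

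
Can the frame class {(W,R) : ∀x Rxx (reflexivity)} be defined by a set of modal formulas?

The condition is reflexivity. A defining modal formula is □q → q.
Suppose □q→q is valid. At any x set V(q)={w : Rxw}. Then □q holds at x, so q holds at x, i.e. Rxx.

Yes — defined by □q → q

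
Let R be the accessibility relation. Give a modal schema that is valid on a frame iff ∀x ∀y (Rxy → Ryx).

r → □◇r

A defining formula is r → □◇r (the B axiom).
Suppose r→□◇r is valid. Take Rxy and set V(r)={x}. Then r at x, so □◇r at x, so ◇r at y, so some z with Ryz has r; z=x, i.e. Ryx.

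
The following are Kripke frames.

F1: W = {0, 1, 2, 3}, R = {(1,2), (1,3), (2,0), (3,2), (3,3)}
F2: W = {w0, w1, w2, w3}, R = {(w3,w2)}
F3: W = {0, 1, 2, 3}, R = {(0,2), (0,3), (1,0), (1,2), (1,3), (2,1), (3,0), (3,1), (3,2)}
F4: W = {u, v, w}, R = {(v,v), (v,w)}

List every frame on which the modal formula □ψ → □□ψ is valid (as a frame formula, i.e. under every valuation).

The schema corresponds to transitivity: ∀x ∀y ∀z (Rxy ∧ Ryz → Rxz).
F1: fails — R32 and R20 but not R30.
F2: satisfies the condition.
F3: fails — R02 and R21 but not R01.
F4: satisfies the condition.

F2, F4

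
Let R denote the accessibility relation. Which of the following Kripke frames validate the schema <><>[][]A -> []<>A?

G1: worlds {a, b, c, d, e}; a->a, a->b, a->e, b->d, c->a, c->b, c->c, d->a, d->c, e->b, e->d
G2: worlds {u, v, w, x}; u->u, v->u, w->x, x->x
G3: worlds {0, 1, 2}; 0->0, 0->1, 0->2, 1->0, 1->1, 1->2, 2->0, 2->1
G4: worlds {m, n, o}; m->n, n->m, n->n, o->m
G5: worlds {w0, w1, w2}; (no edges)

Frame correspondent (Sahlqvist): forall x forall y forall z ((x R^2 y & xRz) -> exists w (y R^2 w & zRw)) — i.e. a generalized confluence (Geach) condition.
G1: fails — aR²b, aRb but no w with bR²w and bRw.
G2: satisfies the condition.
G3: satisfies the condition.
G4: satisfies the condition.
G5: satisfies the condition.

G2, G3, G4, G5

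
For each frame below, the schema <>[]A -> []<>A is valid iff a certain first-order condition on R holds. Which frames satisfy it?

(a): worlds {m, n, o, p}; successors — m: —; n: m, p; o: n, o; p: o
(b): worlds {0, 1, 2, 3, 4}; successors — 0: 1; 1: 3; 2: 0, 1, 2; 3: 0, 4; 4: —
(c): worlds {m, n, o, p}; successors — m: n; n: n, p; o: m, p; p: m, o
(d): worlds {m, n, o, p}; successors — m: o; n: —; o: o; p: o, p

(d)

This is the axiom for convergence; its first-order frame correspondent is forall x forall y forall z (Rxy & Rxz -> exists w (Ryw & Rzw)).
(a): fails — Rnm and Rnm but m and m have no common successor.
(b): fails — R20 and R21 but 0 and 1 have no common successor.
(c): fails — Rnn and Rnp but n and p have no common successor.
(d): holds.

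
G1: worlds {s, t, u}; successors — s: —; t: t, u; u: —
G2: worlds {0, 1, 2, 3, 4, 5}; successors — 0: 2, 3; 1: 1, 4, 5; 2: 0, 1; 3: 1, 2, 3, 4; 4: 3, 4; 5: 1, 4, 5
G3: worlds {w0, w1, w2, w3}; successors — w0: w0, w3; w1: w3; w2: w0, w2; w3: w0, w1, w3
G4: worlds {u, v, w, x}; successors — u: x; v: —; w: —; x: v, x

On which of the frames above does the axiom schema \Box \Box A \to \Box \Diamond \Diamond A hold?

G2, G3

This is the axiom for a generalized confluence (Geach) condition; its first-order frame correspondent is \forall x \forall z (xRz \to \exists w (x R^2 w \wedge z R^2 w)).
G1: fails — tRu but no w with tR²w and uR²w.
G2: condition met.
G3: condition met.
G4: fails — xRv but no t with xR²t and vR²t.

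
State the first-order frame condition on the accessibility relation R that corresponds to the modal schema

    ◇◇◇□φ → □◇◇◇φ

∀x ∀y ∀z ((xR³y ∧ xRz) → ∃w (yRw ∧ zR³w))

This is a Sahlqvist (Geach-type) schema ◇^3□^1φ → □^1◇^3φ.
First-order correspondent: ∀x ∀y ∀z ((xR³y ∧ xRz) → ∃w (yRw ∧ zR³w)).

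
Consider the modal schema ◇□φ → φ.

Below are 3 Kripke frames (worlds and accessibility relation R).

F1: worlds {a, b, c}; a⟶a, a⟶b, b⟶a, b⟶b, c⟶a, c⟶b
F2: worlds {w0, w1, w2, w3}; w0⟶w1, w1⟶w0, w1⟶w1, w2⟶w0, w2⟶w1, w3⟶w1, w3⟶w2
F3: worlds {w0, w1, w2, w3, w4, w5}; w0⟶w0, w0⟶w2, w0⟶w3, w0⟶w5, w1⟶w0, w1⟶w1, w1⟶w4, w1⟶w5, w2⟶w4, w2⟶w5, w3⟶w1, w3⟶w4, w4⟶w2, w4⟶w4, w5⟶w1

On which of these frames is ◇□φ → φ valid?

The schema corresponds to symmetry: ∀x ∀y (Rxy → Ryx).
F1: fails — Rcb but not Rbc.
F2: fails — Rw3w1 but not Rw1w3.
F3: fails — Rw1w0 but not Rw0w1.
Valid on no frame.

none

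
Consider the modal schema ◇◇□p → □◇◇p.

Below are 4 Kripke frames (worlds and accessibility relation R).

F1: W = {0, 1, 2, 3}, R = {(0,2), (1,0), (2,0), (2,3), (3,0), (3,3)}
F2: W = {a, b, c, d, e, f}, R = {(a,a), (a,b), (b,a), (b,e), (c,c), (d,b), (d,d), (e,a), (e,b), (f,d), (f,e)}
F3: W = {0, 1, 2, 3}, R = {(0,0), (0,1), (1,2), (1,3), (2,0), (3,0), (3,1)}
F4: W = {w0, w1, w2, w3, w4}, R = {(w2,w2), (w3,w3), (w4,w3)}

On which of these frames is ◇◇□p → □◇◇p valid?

This is the axiom for a generalized confluence (Geach) condition; its first-order frame correspondent is ∀x ∀y ∀z ((xR²y ∧ xRz) → ∃w (yRw ∧ zR²w)).
F1: fails — 2R²0, 2R0 but no w with 0Rw and 0R²w.
F2: holds.
F3: fails — 0R²1, 0R1 but no w with 1Rw and 1R²w.
F4: holds.

F2, F4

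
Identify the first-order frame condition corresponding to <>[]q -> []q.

Replacing q by ¬q and contraposing gives the equivalent schema ◇q → □◇q.
Suppose ◇q→□◇q is valid. Take Rxy, Rxz and set V(q)={y}. Then ◇q at x, so □◇q at x, so ◇q at z, so some w with Rzw has q; w=y, i.e. Rzy. By symmetry of the argument, Ryz.

The Euclidean property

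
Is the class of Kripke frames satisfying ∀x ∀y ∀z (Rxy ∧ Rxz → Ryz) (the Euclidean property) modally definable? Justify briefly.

This is a Sahlqvist condition; the 5 axiom ◇r → □◇r defines it.

Yes — defined by ◇r → □◇r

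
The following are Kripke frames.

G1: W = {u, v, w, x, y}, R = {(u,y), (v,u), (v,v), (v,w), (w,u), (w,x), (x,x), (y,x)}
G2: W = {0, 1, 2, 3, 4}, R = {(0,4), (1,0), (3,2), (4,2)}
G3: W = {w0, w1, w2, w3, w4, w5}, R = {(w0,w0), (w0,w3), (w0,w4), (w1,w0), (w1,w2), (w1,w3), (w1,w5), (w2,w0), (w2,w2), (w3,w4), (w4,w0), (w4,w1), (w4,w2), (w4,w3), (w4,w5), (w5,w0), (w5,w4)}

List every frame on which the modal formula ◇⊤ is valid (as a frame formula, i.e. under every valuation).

The schema corresponds to seriality: ∀x ∃y Rxy.
G1: condition met.
G2: fails — world 2 has no successor.
G3: condition met.

G1, G3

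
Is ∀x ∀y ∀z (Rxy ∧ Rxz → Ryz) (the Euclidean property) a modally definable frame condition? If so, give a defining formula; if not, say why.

Yes: it is the Euclidean property, defined by the 5 schema ◇r → □◇r.
Suppose ◇r→□◇r is valid. Take Rxy, Rxz and set V(r)={y}. Then ◇r at x, so □◇r at x, so ◇r at z, so some w with Rzw has r; w=y, i.e. Rzy. By symmetry of the argument, Ryz.

Yes, by ◇r → □◇r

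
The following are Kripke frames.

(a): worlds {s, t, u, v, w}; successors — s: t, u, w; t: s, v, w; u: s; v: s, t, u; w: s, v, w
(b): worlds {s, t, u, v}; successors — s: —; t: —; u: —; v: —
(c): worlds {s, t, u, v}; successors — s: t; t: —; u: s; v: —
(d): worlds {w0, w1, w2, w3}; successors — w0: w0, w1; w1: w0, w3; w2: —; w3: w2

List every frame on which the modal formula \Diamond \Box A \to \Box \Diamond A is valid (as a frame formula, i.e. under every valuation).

Frame correspondent (Sahlqvist): \forall x \forall y \forall z (Rxy \wedge Rxz \to \exists w (Ryw \wedge Rzw)) — i.e. convergence.
(a): fails — Rvu and Rvs but u and s have no common successor.
(b): satisfies the condition.
(c): fails — Rst and Rst but t and t have no common successor.
(d): fails — Rw1w0 and Rw1w3 but w0 and w3 have no common successor.

(b)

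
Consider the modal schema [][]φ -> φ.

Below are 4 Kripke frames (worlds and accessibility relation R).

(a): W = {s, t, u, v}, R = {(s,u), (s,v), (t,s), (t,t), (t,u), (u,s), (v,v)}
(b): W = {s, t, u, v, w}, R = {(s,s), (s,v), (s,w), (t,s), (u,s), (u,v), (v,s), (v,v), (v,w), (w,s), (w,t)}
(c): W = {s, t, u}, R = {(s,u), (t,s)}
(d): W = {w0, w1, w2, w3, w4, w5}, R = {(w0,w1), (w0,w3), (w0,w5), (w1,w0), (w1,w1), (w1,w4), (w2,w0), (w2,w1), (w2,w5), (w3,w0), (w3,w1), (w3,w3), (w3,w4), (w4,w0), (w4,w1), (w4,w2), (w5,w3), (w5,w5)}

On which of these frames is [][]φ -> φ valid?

(a)

This is the axiom for a generalized confluence (Geach) condition; its first-order frame correspondent is forall x exists w (x R^2 w & x = w).
(a): condition met.
(b): fails — at t but no w* with tR²w* and t=w*.
(c): fails — at s but no w with sR²w and s=w.
(d): fails — at w2 but no w with w2R²w and w2=w.
Valid on: (a).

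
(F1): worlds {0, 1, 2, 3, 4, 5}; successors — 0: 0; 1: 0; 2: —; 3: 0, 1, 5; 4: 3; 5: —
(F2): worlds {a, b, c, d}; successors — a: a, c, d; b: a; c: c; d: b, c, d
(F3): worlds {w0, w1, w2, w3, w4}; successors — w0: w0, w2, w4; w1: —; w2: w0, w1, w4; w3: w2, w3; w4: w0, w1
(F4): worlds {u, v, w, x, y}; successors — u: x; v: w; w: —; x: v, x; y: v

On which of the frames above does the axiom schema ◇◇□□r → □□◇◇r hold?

(F2)

This is the axiom for a generalized confluence (Geach) condition; its first-order frame correspondent is ∀x ∀y ∀z ((xR²y ∧ xR²z) → ∃w (yR²w ∧ zR²w)).
(F1): fails — 4R²0, 4R²5 but no w with 0R²w and 5R²w.
(F2): holds.
(F3): fails — w0R²w0, w0R²w1 but no w with w0R²w and w1R²w.
(F4): fails — uR²v, uR²v but no t with vR²t and vR²t.
Valid on: (F2).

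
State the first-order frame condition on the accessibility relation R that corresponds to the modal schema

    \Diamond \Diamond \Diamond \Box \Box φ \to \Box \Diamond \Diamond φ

\forall x \forall y \forall z ((x R^3 y \wedge xRz) \to \exists w (y R^2 w \wedge z R^2 w))

This is a Sahlqvist (Geach-type) schema ◇^3□^2φ → □^1◇^2φ.
First-order correspondent: \forall x \forall y \forall z ((x R^3 y \wedge xRz) \to \exists w (y R^2 w \wedge z R^2 w)).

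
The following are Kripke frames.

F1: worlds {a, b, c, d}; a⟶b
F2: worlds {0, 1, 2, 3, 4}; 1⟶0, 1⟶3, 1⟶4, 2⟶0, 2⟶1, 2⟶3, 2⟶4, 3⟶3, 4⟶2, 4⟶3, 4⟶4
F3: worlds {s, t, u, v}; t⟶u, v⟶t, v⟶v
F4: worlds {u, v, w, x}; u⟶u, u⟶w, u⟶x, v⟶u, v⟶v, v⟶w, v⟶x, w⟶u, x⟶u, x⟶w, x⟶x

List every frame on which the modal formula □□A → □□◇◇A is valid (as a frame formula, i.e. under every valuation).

This is the axiom for a generalized confluence (Geach) condition; its first-order frame correspondent is ∀x ∀z (xR²z → ∃w (xR²w ∧ zR²w)).
F1: satisfies the condition.
F2: fails — 2R²0 but no w with 2R²w and 0R²w.
F3: fails — vR²t but no w with vR²w and tR²w.
F4: satisfies the condition.
Valid on: F1, F4.

F1, F4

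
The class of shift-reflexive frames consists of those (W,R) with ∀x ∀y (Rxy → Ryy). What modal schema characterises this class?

□(□r → r)

The condition is shift-reflexivity. The T□ schema □(□r → r) defines it.
Suppose □(□r→r) is valid. Take Rxy and set V(r)={w : Ryw}. Then at y, □r holds; since □(□r→r) at x, □r→r at y, so r at y, i.e. Ryy.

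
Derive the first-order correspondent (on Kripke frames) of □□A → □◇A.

∀x ∀z (xRz → ∃w (xR²w ∧ zRw))

This is a Sahlqvist (Geach-type) schema ◇^0□^2A → □^1◇^1A.
Minimal-valuation argument: fix x; take any y with xR^0y and any z with xR^1z. Set V(A) to the set of worlds R-reachable from y in exactly 2 steps. Then □^2A holds at y, so the antecedent holds at x; validity forces ◇^1A at z, giving a w with zR^1w and yR^2w.
First-order correspondent: ∀x ∀z (xRz → ∃w (xR²w ∧ zRw)).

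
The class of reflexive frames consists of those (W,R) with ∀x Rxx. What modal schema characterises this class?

□q → q

The condition is reflexivity. The T schema □q → q defines it.
Suppose □q→q is valid. At any x set V(q)={w : Rxw}. Then □q holds at x, so q holds at x, i.e. Rxx.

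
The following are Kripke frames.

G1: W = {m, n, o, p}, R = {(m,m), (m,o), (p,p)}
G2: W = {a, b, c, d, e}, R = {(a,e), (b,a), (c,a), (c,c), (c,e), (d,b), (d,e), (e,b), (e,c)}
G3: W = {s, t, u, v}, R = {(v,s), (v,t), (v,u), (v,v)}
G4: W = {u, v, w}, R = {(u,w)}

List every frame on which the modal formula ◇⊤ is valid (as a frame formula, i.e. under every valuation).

G2

The schema corresponds to seriality: ∀x ∃y Rxy.
G1: fails — world n has no successor.
G2: satisfies the condition.
G3: fails — world s has no successor.
G4: fails — world v has no successor.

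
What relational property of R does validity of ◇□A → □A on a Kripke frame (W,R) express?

Replacing A by ¬A and contraposing gives the equivalent schema ◇A → □◇A.
Suppose ◇A→□◇A is valid. Take Rxy, Rxz and set V(A)={y}. Then ◇A at x, so □◇A at x, so ◇A at z, so some w with Rzw has A; w=y, i.e. Rzy. By symmetry of the argument, Ryz.

The Euclidean property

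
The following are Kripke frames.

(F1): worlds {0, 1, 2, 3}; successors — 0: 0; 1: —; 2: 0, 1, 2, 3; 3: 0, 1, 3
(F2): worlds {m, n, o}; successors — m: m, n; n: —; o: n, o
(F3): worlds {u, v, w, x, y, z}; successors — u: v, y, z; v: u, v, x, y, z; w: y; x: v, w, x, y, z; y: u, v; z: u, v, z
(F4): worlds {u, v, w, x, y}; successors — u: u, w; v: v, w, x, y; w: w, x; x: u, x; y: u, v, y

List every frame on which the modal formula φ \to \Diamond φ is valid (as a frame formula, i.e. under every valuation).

(F4)

This is the axiom for reflexivity; its first-order frame correspondent is \forall x Rxx.
(F1): fails — world 1 does not see itself.
(F2): fails — world n does not see itself.
(F3): fails — world u does not see itself.
(F4): holds.
Valid on: (F4).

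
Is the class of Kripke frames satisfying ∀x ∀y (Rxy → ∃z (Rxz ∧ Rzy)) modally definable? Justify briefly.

This is a Sahlqvist condition; the C4 axiom □□p → □p defines it.
Suppose □□p→□p is valid. Take Rxy and set V(p)={w : xR²w}. Then □□p at x, so □p at x, so p at y, i.e. ∃z(Rxz∧Rzy).

Yes — defined by □□p → □p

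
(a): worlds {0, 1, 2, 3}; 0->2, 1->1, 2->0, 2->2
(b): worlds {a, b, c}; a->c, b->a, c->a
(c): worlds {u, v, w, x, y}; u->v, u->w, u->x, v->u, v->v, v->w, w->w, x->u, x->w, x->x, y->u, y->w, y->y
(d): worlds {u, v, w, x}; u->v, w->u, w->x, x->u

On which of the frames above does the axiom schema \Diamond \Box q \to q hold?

(a)

The schema corresponds to symmetry: \forall x \forall y (Rxy \to Ryx).
(a): condition met.
(b): fails — Rba but not Rab.
(c): fails — Rxw but not Rwx.
(d): fails — Ruv but not Rvu.
Valid on: (a).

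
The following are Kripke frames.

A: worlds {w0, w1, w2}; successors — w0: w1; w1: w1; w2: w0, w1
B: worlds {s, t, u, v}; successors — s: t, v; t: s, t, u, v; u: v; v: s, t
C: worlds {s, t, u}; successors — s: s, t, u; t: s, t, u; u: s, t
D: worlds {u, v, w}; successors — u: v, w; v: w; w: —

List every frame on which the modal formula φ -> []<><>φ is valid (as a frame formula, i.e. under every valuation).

Frame correspondent (Sahlqvist): forall x forall z (xRz -> exists w (x = w & z R^2 w)) — i.e. a generalized confluence (Geach) condition.
A: fails — w0Rw1 but no w with w0=w and w1R²w.
B: ✓.
C: ✓.
D: fails — uRv but no t with u=t and vR²t.
Valid on: B, C.

B, C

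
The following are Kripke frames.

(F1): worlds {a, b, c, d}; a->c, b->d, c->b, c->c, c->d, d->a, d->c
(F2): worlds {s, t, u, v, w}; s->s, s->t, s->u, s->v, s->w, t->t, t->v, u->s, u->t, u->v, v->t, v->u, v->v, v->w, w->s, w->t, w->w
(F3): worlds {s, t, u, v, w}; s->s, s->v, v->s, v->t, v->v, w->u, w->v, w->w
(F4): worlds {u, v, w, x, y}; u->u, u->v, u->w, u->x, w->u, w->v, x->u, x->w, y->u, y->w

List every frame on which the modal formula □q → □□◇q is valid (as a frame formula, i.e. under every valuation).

Frame correspondent (Sahlqvist): ∀x ∀z (xR²z → ∃w (xRw ∧ zRw)) — i.e. a generalized confluence (Geach) condition.
(F1): fails — aR²b but no w with aRw and bRw.
(F2): ✓.
(F3): fails — sR²t but no w* with sRw* and tRw*.
(F4): fails — uR²v but no t with uRt and vRt.
Valid on: (F2).

(F2)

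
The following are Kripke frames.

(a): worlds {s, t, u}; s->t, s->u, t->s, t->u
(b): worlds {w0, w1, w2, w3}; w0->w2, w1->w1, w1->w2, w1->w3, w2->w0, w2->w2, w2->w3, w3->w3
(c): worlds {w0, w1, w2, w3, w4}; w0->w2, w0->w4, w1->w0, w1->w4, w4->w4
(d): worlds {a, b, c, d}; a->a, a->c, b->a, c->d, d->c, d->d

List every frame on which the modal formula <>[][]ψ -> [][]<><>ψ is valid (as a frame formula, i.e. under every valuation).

Frame correspondent (Sahlqvist): forall x forall y forall z ((xRy & x R^2 z) -> exists w (y R^2 w & z R^2 w)) — i.e. a generalized confluence (Geach) condition.
(a): fails — sRt, sR²u but no w with tR²w and uR²w.
(b): satisfies the condition.
(c): fails — w0Rw2, w0R²w4 but no w with w2R²w and w4R²w.
(d): satisfies the condition.

(b), (d)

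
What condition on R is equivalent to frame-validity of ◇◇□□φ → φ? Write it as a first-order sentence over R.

∀x ∀y (xR²y → ∃w (yR²w ∧ x = w))

This is a Sahlqvist (Geach-type) schema ◇^2□^2φ → □^0◇^0φ.
First-order correspondent: ∀x ∀y (xR²y → ∃w (yR²w ∧ x = w)).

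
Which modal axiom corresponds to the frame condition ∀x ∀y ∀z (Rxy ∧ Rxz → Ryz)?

◇p → □◇p

The condition is the Euclidean property. The 5 schema ◇p → □◇p defines it.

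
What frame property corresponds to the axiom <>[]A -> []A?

the Euclidean property

This schema is equivalent to the 5 axiom ◇A → □◇A.
It corresponds to the Euclidean property: forall x forall y forall z (Rxy & Rxz -> Ryz).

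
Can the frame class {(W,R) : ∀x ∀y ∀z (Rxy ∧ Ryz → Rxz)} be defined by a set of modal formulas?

Yes: it is transitivity, defined by the 4 schema □q → □□q.
Suppose □q→□□q is valid. Take Rxy, Ryz and set V(q)={w : Rxw}. Then □q at x, so □□q at x, so □q at y, so q at z, i.e. Rxz.

Definable; □q → □□q defines it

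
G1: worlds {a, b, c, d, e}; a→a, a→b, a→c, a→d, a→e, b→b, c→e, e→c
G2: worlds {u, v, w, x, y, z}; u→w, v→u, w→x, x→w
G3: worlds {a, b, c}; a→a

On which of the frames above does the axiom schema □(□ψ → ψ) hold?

The schema corresponds to shift-reflexivity: ∀x ∀y (Rxy → Ryy).
G1: fails — Rae but not Ree.
G2: fails — Rxw but not Rww.
G3: satisfies the condition.
Valid on: G3.

G3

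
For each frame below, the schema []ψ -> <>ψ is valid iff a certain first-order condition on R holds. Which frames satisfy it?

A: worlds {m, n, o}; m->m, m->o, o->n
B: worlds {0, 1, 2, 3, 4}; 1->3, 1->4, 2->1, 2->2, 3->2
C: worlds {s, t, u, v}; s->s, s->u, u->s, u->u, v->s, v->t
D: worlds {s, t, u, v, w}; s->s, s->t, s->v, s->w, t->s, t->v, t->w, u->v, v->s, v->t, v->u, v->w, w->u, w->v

The schema corresponds to seriality: forall x exists y Rxy.
A: fails — world n has no successor.
B: fails — world 0 has no successor.
C: fails — world t has no successor.
D: holds.
Valid on: D.

D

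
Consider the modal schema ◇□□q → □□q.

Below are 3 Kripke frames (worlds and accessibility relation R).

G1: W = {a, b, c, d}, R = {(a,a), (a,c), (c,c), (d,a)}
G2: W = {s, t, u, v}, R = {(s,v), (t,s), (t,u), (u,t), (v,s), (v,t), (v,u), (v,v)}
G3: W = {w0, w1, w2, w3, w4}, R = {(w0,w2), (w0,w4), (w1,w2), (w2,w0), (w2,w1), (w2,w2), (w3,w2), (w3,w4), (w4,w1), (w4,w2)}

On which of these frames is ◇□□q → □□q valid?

none

The schema corresponds to a generalized confluence (Geach) condition: ∀x ∀y ∀z ((xRy ∧ xR²z) → ∃w (yR²w ∧ z = w)).
G1: fails — aRc, aR²a but no w with cR²w and a=w.
G2: fails — tRu, tR²t but no w with uR²w and t=w.
G3: fails — w2Rw0, w2R²w4 but no w with w0R²w and w4=w.
Valid on no frame.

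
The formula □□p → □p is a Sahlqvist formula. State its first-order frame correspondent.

Suppose □□p→□p is valid. Take Rxy and set V(p)={w : xR²w}. Then □□p at x, so □p at x, so p at y, i.e. ∃z(Rxz∧Rzy).
Conversely, any frame satisfying ∀x ∀y (Rxy → ∃z (Rxz ∧ Rzy)) validates the schema.
So the correspondent is density.

density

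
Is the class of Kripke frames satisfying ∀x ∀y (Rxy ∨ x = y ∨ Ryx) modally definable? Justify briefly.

Not modally definable

Modal frame validity is preserved under disjoint unions.
Take 3 disjoint single-world reflexive frames: each is trivially connected, but their disjoint union has 3 worlds with no edge between distinct components, so it is not connected.
Hence connectedness of R is not modally definable.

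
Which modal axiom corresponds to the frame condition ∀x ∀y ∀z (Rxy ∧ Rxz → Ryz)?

◇s → □◇s

The condition is the Euclidean property. The 5 schema ◇s → □◇s defines it.
Suppose ◇s→□◇s is valid. Take Rxy, Rxz and set V(s)={y}. Then ◇s at x, so □◇s at x, so ◇s at z, so some w with Rzw has s; w=y, i.e. Rzy. By symmetry of the argument, Ryz.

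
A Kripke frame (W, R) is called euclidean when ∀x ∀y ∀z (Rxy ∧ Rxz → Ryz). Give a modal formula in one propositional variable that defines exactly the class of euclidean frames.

◇s → □◇s

The condition is the Euclidean property. The 5 schema ◇s → □◇s defines it.
Suppose ◇s→□◇s is valid. Take Rxy, Rxz and set V(s)={y}. Then ◇s at x, so □◇s at x, so ◇s at z, so some w with Rzw has s; w=y, i.e. Rzy. By symmetry of the argument, Ryz.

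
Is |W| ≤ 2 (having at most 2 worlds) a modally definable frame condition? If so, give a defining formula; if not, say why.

Modal frame validity is preserved under disjoint unions.
Any modal formula valid on each of 3 disjoint one-world frames is valid on their disjoint union (validity is preserved under disjoint unions). Each one-world frame has |W|=1≤2, but the union has |W|=3.
Hence having at most 2 worlds is not modally definable.

No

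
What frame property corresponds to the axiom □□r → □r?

Suppose □□r→□r is valid. Take Rxy and set V(r)={w : xR²w}. Then □□r at x, so □r at x, so r at y, i.e. ∃z(Rxz∧Rzy).

density: ∀x ∀y (Rxy → ∃z (Rxz ∧ Rzy))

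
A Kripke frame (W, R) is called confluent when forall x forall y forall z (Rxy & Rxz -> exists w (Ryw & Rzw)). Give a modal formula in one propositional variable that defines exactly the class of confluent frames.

◇□p → □◇p

The condition is convergence. The .2 schema ◇□p → □◇p defines it.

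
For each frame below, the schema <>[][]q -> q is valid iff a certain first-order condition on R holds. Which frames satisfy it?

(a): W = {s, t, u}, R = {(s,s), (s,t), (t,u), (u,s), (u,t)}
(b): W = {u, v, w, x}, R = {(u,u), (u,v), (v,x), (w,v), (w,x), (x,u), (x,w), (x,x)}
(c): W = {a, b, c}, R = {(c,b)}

(b)

The schema corresponds to a generalized confluence (Geach) condition: forall x forall y (xRy -> exists w (y R^2 w & x = w)).
(a): fails — uRt but no w with tR²w and u=w.
(b): satisfies the condition.
(c): fails — cRb but no w with bR²w and c=w.
Valid on: (b).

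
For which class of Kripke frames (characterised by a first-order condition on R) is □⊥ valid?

□⊥ is valid iff no world has any successor (otherwise □⊥ fails at any world with one).

emptiness of R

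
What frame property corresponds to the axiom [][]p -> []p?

density: forall x forall y (Rxy -> exists z (Rxz & Rzy))

Suppose □□p→□p is valid. Take Rxy and set V(p)={w : xR²w}. Then □□p at x, so □p at x, so p at y, i.e. ∃z(Rxz∧Rzy).
Conversely, any frame satisfying forall x forall y (Rxy -> exists z (Rxz & Rzy)) validates the schema.
Frame condition: forall x forall y (Rxy -> exists z (Rxz & Rzy)).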